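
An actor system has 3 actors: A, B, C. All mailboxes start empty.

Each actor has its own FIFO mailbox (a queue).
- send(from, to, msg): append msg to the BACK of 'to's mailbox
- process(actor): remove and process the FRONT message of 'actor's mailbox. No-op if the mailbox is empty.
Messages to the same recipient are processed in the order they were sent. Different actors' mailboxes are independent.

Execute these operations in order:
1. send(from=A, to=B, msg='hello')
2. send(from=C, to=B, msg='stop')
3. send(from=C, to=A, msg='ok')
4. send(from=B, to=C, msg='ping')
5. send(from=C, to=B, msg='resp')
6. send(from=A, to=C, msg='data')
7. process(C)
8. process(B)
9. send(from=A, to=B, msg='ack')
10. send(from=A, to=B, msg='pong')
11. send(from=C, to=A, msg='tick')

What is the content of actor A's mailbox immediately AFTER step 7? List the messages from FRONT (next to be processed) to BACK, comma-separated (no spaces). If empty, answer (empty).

After 1 (send(from=A, to=B, msg='hello')): A:[] B:[hello] C:[]
After 2 (send(from=C, to=B, msg='stop')): A:[] B:[hello,stop] C:[]
After 3 (send(from=C, to=A, msg='ok')): A:[ok] B:[hello,stop] C:[]
After 4 (send(from=B, to=C, msg='ping')): A:[ok] B:[hello,stop] C:[ping]
After 5 (send(from=C, to=B, msg='resp')): A:[ok] B:[hello,stop,resp] C:[ping]
After 6 (send(from=A, to=C, msg='data')): A:[ok] B:[hello,stop,resp] C:[ping,data]
After 7 (process(C)): A:[ok] B:[hello,stop,resp] C:[data]

ok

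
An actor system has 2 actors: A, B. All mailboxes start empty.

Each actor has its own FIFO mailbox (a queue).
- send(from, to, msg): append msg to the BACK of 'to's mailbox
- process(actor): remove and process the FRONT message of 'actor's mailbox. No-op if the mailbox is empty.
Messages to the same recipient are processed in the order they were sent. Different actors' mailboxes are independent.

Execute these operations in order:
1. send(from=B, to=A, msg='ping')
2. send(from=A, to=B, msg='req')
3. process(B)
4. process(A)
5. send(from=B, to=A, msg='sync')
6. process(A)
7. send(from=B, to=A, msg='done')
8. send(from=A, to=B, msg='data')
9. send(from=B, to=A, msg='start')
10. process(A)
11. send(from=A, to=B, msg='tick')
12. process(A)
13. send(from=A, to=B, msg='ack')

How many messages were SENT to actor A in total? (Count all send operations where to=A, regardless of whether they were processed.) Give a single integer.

Answer: 4

Derivation:
After 1 (send(from=B, to=A, msg='ping')): A:[ping] B:[]
After 2 (send(from=A, to=B, msg='req')): A:[ping] B:[req]
After 3 (process(B)): A:[ping] B:[]
After 4 (process(A)): A:[] B:[]
After 5 (send(from=B, to=A, msg='sync')): A:[sync] B:[]
After 6 (process(A)): A:[] B:[]
After 7 (send(from=B, to=A, msg='done')): A:[done] B:[]
After 8 (send(from=A, to=B, msg='data')): A:[done] B:[data]
After 9 (send(from=B, to=A, msg='start')): A:[done,start] B:[data]
After 10 (process(A)): A:[start] B:[data]
After 11 (send(from=A, to=B, msg='tick')): A:[start] B:[data,tick]
After 12 (process(A)): A:[] B:[data,tick]
After 13 (send(from=A, to=B, msg='ack')): A:[] B:[data,tick,ack]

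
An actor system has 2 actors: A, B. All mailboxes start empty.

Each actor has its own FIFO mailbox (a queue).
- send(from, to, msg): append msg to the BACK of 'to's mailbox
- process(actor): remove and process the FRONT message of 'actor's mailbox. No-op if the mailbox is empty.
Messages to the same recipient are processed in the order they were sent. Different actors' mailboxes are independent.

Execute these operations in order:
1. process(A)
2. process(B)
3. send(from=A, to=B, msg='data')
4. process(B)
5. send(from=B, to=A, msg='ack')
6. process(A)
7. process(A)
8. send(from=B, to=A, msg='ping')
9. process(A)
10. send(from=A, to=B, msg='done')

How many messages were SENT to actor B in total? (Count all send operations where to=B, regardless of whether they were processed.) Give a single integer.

After 1 (process(A)): A:[] B:[]
After 2 (process(B)): A:[] B:[]
After 3 (send(from=A, to=B, msg='data')): A:[] B:[data]
After 4 (process(B)): A:[] B:[]
After 5 (send(from=B, to=A, msg='ack')): A:[ack] B:[]
After 6 (process(A)): A:[] B:[]
After 7 (process(A)): A:[] B:[]
After 8 (send(from=B, to=A, msg='ping')): A:[ping] B:[]
After 9 (process(A)): A:[] B:[]
After 10 (send(from=A, to=B, msg='done')): A:[] B:[done]

Answer: 2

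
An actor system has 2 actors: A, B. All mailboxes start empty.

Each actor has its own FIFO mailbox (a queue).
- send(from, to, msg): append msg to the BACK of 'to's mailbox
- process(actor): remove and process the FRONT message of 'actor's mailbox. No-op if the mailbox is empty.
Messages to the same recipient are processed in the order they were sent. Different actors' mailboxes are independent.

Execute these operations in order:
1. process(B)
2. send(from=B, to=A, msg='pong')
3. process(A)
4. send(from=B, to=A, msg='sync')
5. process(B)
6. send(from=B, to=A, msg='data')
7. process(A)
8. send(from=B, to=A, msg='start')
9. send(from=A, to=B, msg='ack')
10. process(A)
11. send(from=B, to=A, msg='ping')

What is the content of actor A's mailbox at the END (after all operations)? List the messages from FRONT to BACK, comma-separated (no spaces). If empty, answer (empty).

After 1 (process(B)): A:[] B:[]
After 2 (send(from=B, to=A, msg='pong')): A:[pong] B:[]
After 3 (process(A)): A:[] B:[]
After 4 (send(from=B, to=A, msg='sync')): A:[sync] B:[]
After 5 (process(B)): A:[sync] B:[]
After 6 (send(from=B, to=A, msg='data')): A:[sync,data] B:[]
After 7 (process(A)): A:[data] B:[]
After 8 (send(from=B, to=A, msg='start')): A:[data,start] B:[]
After 9 (send(from=A, to=B, msg='ack')): A:[data,start] B:[ack]
After 10 (process(A)): A:[start] B:[ack]
After 11 (send(from=B, to=A, msg='ping')): A:[start,ping] B:[ack]

Answer: start,ping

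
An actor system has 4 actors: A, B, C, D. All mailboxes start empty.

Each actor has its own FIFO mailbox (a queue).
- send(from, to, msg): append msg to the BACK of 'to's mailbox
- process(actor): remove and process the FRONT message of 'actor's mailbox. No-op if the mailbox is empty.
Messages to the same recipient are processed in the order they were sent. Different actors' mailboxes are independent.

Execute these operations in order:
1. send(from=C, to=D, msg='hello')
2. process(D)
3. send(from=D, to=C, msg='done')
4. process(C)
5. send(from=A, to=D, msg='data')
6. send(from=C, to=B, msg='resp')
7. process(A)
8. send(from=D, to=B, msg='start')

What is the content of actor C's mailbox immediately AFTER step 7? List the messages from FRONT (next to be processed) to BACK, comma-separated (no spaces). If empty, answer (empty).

After 1 (send(from=C, to=D, msg='hello')): A:[] B:[] C:[] D:[hello]
After 2 (process(D)): A:[] B:[] C:[] D:[]
After 3 (send(from=D, to=C, msg='done')): A:[] B:[] C:[done] D:[]
After 4 (process(C)): A:[] B:[] C:[] D:[]
After 5 (send(from=A, to=D, msg='data')): A:[] B:[] C:[] D:[data]
After 6 (send(from=C, to=B, msg='resp')): A:[] B:[resp] C:[] D:[data]
After 7 (process(A)): A:[] B:[resp] C:[] D:[data]

(empty)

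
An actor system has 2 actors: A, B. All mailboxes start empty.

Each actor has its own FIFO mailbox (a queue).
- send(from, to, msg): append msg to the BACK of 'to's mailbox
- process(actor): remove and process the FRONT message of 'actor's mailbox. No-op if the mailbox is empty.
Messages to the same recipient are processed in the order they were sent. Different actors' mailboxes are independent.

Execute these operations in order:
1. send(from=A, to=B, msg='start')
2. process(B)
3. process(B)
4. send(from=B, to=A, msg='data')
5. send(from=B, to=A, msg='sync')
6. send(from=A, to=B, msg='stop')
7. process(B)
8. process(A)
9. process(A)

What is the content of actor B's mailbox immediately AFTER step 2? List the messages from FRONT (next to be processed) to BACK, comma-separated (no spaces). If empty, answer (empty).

After 1 (send(from=A, to=B, msg='start')): A:[] B:[start]
After 2 (process(B)): A:[] B:[]

(empty)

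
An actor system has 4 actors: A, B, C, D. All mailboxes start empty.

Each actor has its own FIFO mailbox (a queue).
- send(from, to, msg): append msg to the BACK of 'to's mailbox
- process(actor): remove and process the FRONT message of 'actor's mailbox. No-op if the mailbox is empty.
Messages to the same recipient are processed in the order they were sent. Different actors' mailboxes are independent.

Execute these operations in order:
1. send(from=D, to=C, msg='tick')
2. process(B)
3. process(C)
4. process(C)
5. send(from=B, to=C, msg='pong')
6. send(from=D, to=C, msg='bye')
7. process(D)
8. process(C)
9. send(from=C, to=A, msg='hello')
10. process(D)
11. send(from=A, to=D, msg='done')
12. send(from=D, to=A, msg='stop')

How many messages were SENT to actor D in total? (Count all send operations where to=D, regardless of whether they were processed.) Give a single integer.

Answer: 1

Derivation:
After 1 (send(from=D, to=C, msg='tick')): A:[] B:[] C:[tick] D:[]
After 2 (process(B)): A:[] B:[] C:[tick] D:[]
After 3 (process(C)): A:[] B:[] C:[] D:[]
After 4 (process(C)): A:[] B:[] C:[] D:[]
After 5 (send(from=B, to=C, msg='pong')): A:[] B:[] C:[pong] D:[]
After 6 (send(from=D, to=C, msg='bye')): A:[] B:[] C:[pong,bye] D:[]
After 7 (process(D)): A:[] B:[] C:[pong,bye] D:[]
After 8 (process(C)): A:[] B:[] C:[bye] D:[]
After 9 (send(from=C, to=A, msg='hello')): A:[hello] B:[] C:[bye] D:[]
After 10 (process(D)): A:[hello] B:[] C:[bye] D:[]
After 11 (send(from=A, to=D, msg='done')): A:[hello] B:[] C:[bye] D:[done]
After 12 (send(from=D, to=A, msg='stop')): A:[hello,stop] B:[] C:[bye] D:[done]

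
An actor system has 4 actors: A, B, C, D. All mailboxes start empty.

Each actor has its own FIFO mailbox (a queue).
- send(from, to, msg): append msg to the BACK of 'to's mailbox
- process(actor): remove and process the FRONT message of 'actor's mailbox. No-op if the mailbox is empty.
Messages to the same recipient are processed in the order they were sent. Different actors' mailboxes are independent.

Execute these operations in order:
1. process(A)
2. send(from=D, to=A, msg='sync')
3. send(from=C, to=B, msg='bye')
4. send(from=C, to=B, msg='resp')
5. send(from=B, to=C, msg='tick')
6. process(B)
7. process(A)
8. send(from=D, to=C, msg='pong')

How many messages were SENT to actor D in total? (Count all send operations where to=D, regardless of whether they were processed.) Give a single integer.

After 1 (process(A)): A:[] B:[] C:[] D:[]
After 2 (send(from=D, to=A, msg='sync')): A:[sync] B:[] C:[] D:[]
After 3 (send(from=C, to=B, msg='bye')): A:[sync] B:[bye] C:[] D:[]
After 4 (send(from=C, to=B, msg='resp')): A:[sync] B:[bye,resp] C:[] D:[]
After 5 (send(from=B, to=C, msg='tick')): A:[sync] B:[bye,resp] C:[tick] D:[]
After 6 (process(B)): A:[sync] B:[resp] C:[tick] D:[]
After 7 (process(A)): A:[] B:[resp] C:[tick] D:[]
After 8 (send(from=D, to=C, msg='pong')): A:[] B:[resp] C:[tick,pong] D:[]

Answer: 0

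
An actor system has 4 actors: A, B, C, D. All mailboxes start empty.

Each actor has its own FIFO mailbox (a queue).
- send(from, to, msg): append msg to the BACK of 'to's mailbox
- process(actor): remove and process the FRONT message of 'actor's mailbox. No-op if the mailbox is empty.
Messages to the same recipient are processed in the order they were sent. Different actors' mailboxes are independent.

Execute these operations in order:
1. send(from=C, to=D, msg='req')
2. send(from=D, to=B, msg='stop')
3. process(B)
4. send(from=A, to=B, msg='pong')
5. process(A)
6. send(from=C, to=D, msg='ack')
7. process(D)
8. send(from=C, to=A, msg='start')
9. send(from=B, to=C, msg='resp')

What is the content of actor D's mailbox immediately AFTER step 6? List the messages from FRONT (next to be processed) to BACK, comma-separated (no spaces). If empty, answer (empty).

After 1 (send(from=C, to=D, msg='req')): A:[] B:[] C:[] D:[req]
After 2 (send(from=D, to=B, msg='stop')): A:[] B:[stop] C:[] D:[req]
After 3 (process(B)): A:[] B:[] C:[] D:[req]
After 4 (send(from=A, to=B, msg='pong')): A:[] B:[pong] C:[] D:[req]
After 5 (process(A)): A:[] B:[pong] C:[] D:[req]
After 6 (send(from=C, to=D, msg='ack')): A:[] B:[pong] C:[] D:[req,ack]

req,ack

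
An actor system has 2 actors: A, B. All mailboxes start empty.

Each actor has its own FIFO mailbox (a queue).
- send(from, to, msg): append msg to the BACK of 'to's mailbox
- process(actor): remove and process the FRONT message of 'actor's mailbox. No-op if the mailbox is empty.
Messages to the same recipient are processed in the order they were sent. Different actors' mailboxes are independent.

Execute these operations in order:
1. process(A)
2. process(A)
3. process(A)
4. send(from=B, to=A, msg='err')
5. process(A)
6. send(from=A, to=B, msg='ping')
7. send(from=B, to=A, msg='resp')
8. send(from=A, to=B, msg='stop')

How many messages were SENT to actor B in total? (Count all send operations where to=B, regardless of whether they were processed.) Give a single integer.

After 1 (process(A)): A:[] B:[]
After 2 (process(A)): A:[] B:[]
After 3 (process(A)): A:[] B:[]
After 4 (send(from=B, to=A, msg='err')): A:[err] B:[]
After 5 (process(A)): A:[] B:[]
After 6 (send(from=A, to=B, msg='ping')): A:[] B:[ping]
After 7 (send(from=B, to=A, msg='resp')): A:[resp] B:[ping]
After 8 (send(from=A, to=B, msg='stop')): A:[resp] B:[ping,stop]

Answer: 2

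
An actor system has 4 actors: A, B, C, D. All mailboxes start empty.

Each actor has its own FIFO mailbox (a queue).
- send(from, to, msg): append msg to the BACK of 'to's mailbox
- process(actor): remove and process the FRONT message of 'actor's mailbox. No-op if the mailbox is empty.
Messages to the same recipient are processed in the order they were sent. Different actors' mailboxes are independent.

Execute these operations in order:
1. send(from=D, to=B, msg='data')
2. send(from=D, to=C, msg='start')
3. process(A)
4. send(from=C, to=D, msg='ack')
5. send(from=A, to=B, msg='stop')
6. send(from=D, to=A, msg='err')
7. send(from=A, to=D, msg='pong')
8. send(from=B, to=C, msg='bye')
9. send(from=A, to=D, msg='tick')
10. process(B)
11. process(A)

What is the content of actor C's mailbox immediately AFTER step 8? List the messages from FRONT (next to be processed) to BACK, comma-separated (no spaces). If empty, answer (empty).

After 1 (send(from=D, to=B, msg='data')): A:[] B:[data] C:[] D:[]
After 2 (send(from=D, to=C, msg='start')): A:[] B:[data] C:[start] D:[]
After 3 (process(A)): A:[] B:[data] C:[start] D:[]
After 4 (send(from=C, to=D, msg='ack')): A:[] B:[data] C:[start] D:[ack]
After 5 (send(from=A, to=B, msg='stop')): A:[] B:[data,stop] C:[start] D:[ack]
After 6 (send(from=D, to=A, msg='err')): A:[err] B:[data,stop] C:[start] D:[ack]
After 7 (send(from=A, to=D, msg='pong')): A:[err] B:[data,stop] C:[start] D:[ack,pong]
After 8 (send(from=B, to=C, msg='bye')): A:[err] B:[data,stop] C:[start,bye] D:[ack,pong]

start,bye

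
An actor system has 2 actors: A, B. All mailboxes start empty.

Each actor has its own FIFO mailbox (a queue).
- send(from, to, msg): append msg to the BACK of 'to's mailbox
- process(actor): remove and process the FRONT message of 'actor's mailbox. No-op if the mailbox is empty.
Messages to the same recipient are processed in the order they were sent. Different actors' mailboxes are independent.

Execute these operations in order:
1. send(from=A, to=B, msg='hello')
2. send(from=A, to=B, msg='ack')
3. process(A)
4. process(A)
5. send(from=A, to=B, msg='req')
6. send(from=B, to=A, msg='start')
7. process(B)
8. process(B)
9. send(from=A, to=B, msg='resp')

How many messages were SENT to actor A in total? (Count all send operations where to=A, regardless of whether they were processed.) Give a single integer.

After 1 (send(from=A, to=B, msg='hello')): A:[] B:[hello]
After 2 (send(from=A, to=B, msg='ack')): A:[] B:[hello,ack]
After 3 (process(A)): A:[] B:[hello,ack]
After 4 (process(A)): A:[] B:[hello,ack]
After 5 (send(from=A, to=B, msg='req')): A:[] B:[hello,ack,req]
After 6 (send(from=B, to=A, msg='start')): A:[start] B:[hello,ack,req]
After 7 (process(B)): A:[start] B:[ack,req]
After 8 (process(B)): A:[start] B:[req]
After 9 (send(from=A, to=B, msg='resp')): A:[start] B:[req,resp]

Answer: 1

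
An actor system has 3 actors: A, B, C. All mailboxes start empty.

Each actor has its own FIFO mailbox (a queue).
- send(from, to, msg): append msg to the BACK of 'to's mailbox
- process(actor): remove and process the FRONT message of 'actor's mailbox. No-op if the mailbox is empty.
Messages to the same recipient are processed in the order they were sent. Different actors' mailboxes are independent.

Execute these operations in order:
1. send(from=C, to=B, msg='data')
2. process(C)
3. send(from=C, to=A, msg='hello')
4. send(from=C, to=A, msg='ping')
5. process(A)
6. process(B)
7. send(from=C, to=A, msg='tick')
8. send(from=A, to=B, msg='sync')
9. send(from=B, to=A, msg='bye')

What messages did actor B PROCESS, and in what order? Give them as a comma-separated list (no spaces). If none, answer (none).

Answer: data

Derivation:
After 1 (send(from=C, to=B, msg='data')): A:[] B:[data] C:[]
After 2 (process(C)): A:[] B:[data] C:[]
After 3 (send(from=C, to=A, msg='hello')): A:[hello] B:[data] C:[]
After 4 (send(from=C, to=A, msg='ping')): A:[hello,ping] B:[data] C:[]
After 5 (process(A)): A:[ping] B:[data] C:[]
After 6 (process(B)): A:[ping] B:[] C:[]
After 7 (send(from=C, to=A, msg='tick')): A:[ping,tick] B:[] C:[]
After 8 (send(from=A, to=B, msg='sync')): A:[ping,tick] B:[sync] C:[]
After 9 (send(from=B, to=A, msg='bye')): A:[ping,tick,bye] B:[sync] C:[]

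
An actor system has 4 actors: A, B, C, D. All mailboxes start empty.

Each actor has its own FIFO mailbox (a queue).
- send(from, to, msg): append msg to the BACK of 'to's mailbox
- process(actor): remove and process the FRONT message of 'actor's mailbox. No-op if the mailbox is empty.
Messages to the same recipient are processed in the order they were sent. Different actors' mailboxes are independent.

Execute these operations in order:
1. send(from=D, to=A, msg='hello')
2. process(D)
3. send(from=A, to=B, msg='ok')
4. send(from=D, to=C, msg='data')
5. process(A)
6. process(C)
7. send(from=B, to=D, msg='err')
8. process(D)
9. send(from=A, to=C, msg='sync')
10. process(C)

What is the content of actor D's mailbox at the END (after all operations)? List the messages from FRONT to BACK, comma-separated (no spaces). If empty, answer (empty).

Answer: (empty)

Derivation:
After 1 (send(from=D, to=A, msg='hello')): A:[hello] B:[] C:[] D:[]
After 2 (process(D)): A:[hello] B:[] C:[] D:[]
After 3 (send(from=A, to=B, msg='ok')): A:[hello] B:[ok] C:[] D:[]
After 4 (send(from=D, to=C, msg='data')): A:[hello] B:[ok] C:[data] D:[]
After 5 (process(A)): A:[] B:[ok] C:[data] D:[]
After 6 (process(C)): A:[] B:[ok] C:[] D:[]
After 7 (send(from=B, to=D, msg='err')): A:[] B:[ok] C:[] D:[err]
After 8 (process(D)): A:[] B:[ok] C:[] D:[]
After 9 (send(from=A, to=C, msg='sync')): A:[] B:[ok] C:[sync] D:[]
After 10 (process(C)): A:[] B:[ok] C:[] D:[]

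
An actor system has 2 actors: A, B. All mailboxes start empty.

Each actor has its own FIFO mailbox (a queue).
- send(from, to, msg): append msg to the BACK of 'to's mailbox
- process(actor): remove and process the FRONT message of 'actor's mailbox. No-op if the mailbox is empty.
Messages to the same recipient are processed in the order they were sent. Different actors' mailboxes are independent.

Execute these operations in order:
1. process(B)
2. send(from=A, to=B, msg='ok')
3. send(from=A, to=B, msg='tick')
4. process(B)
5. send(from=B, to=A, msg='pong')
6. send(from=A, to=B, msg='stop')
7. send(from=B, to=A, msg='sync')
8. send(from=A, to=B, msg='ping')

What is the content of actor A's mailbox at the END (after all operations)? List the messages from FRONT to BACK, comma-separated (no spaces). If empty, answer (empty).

Answer: pong,sync

Derivation:
After 1 (process(B)): A:[] B:[]
After 2 (send(from=A, to=B, msg='ok')): A:[] B:[ok]
After 3 (send(from=A, to=B, msg='tick')): A:[] B:[ok,tick]
After 4 (process(B)): A:[] B:[tick]
After 5 (send(from=B, to=A, msg='pong')): A:[pong] B:[tick]
After 6 (send(from=A, to=B, msg='stop')): A:[pong] B:[tick,stop]
After 7 (send(from=B, to=A, msg='sync')): A:[pong,sync] B:[tick,stop]
After 8 (send(from=A, to=B, msg='ping')): A:[pong,sync] B:[tick,stop,ping]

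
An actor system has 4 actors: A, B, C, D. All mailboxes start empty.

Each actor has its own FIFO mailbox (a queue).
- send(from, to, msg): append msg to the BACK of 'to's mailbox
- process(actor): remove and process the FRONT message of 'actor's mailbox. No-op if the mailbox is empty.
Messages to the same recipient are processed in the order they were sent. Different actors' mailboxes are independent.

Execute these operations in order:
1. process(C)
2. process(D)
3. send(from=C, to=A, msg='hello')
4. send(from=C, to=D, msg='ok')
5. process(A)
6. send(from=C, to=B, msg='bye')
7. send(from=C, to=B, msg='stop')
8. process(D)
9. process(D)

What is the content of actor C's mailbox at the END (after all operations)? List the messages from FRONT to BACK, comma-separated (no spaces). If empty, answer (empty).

Answer: (empty)

Derivation:
After 1 (process(C)): A:[] B:[] C:[] D:[]
After 2 (process(D)): A:[] B:[] C:[] D:[]
After 3 (send(from=C, to=A, msg='hello')): A:[hello] B:[] C:[] D:[]
After 4 (send(from=C, to=D, msg='ok')): A:[hello] B:[] C:[] D:[ok]
After 5 (process(A)): A:[] B:[] C:[] D:[ok]
After 6 (send(from=C, to=B, msg='bye')): A:[] B:[bye] C:[] D:[ok]
After 7 (send(from=C, to=B, msg='stop')): A:[] B:[bye,stop] C:[] D:[ok]
After 8 (process(D)): A:[] B:[bye,stop] C:[] D:[]
After 9 (process(D)): A:[] B:[bye,stop] C:[] D:[]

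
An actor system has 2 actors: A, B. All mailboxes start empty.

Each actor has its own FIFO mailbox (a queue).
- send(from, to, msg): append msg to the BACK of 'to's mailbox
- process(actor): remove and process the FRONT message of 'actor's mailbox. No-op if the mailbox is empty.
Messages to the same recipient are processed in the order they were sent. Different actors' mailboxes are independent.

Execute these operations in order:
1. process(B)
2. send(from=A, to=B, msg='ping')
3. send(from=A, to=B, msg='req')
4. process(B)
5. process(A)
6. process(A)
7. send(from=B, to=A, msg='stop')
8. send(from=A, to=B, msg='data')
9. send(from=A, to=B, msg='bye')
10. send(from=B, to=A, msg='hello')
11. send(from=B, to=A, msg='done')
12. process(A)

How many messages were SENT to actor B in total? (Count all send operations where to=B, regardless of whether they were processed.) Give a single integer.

Answer: 4

Derivation:
After 1 (process(B)): A:[] B:[]
After 2 (send(from=A, to=B, msg='ping')): A:[] B:[ping]
After 3 (send(from=A, to=B, msg='req')): A:[] B:[ping,req]
After 4 (process(B)): A:[] B:[req]
After 5 (process(A)): A:[] B:[req]
After 6 (process(A)): A:[] B:[req]
After 7 (send(from=B, to=A, msg='stop')): A:[stop] B:[req]
After 8 (send(from=A, to=B, msg='data')): A:[stop] B:[req,data]
After 9 (send(from=A, to=B, msg='bye')): A:[stop] B:[req,data,bye]
After 10 (send(from=B, to=A, msg='hello')): A:[stop,hello] B:[req,data,bye]
After 11 (send(from=B, to=A, msg='done')): A:[stop,hello,done] B:[req,data,bye]
After 12 (process(A)): A:[hello,done] B:[req,data,bye]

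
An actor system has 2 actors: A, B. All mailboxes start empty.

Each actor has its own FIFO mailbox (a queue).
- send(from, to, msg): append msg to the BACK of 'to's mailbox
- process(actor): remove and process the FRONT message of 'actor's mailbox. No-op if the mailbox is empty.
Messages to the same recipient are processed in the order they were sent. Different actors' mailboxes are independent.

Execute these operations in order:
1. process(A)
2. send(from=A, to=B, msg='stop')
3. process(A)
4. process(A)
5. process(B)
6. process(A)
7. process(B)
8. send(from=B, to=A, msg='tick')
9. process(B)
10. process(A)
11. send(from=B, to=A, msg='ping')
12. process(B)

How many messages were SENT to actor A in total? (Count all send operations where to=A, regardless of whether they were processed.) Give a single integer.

Answer: 2

Derivation:
After 1 (process(A)): A:[] B:[]
After 2 (send(from=A, to=B, msg='stop')): A:[] B:[stop]
After 3 (process(A)): A:[] B:[stop]
After 4 (process(A)): A:[] B:[stop]
After 5 (process(B)): A:[] B:[]
After 6 (process(A)): A:[] B:[]
After 7 (process(B)): A:[] B:[]
After 8 (send(from=B, to=A, msg='tick')): A:[tick] B:[]
After 9 (process(B)): A:[tick] B:[]
After 10 (process(A)): A:[] B:[]
After 11 (send(from=B, to=A, msg='ping')): A:[ping] B:[]
After 12 (process(B)): A:[ping] B:[]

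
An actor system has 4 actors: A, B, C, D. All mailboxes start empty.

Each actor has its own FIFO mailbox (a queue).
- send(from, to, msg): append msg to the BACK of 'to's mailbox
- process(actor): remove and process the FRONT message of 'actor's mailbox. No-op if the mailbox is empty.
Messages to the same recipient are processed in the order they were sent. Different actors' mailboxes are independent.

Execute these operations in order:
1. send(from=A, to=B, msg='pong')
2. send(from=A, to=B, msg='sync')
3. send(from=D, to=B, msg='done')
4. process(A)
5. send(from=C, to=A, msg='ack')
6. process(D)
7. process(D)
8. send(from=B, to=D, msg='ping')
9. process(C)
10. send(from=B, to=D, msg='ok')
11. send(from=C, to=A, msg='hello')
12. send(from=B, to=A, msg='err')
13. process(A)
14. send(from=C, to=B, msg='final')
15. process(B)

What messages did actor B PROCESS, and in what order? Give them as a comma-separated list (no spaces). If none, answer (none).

Answer: pong

Derivation:
After 1 (send(from=A, to=B, msg='pong')): A:[] B:[pong] C:[] D:[]
After 2 (send(from=A, to=B, msg='sync')): A:[] B:[pong,sync] C:[] D:[]
After 3 (send(from=D, to=B, msg='done')): A:[] B:[pong,sync,done] C:[] D:[]
After 4 (process(A)): A:[] B:[pong,sync,done] C:[] D:[]
After 5 (send(from=C, to=A, msg='ack')): A:[ack] B:[pong,sync,done] C:[] D:[]
After 6 (process(D)): A:[ack] B:[pong,sync,done] C:[] D:[]
After 7 (process(D)): A:[ack] B:[pong,sync,done] C:[] D:[]
After 8 (send(from=B, to=D, msg='ping')): A:[ack] B:[pong,sync,done] C:[] D:[ping]
After 9 (process(C)): A:[ack] B:[pong,sync,done] C:[] D:[ping]
After 10 (send(from=B, to=D, msg='ok')): A:[ack] B:[pong,sync,done] C:[] D:[ping,ok]
After 11 (send(from=C, to=A, msg='hello')): A:[ack,hello] B:[pong,sync,done] C:[] D:[ping,ok]
After 12 (send(from=B, to=A, msg='err')): A:[ack,hello,err] B:[pong,sync,done] C:[] D:[ping,ok]
After 13 (process(A)): A:[hello,err] B:[pong,sync,done] C:[] D:[ping,ok]
After 14 (send(from=C, to=B, msg='final')): A:[hello,err] B:[pong,sync,done,final] C:[] D:[ping,ok]
After 15 (process(B)): A:[hello,err] B:[sync,done,final] C:[] D:[ping,ok]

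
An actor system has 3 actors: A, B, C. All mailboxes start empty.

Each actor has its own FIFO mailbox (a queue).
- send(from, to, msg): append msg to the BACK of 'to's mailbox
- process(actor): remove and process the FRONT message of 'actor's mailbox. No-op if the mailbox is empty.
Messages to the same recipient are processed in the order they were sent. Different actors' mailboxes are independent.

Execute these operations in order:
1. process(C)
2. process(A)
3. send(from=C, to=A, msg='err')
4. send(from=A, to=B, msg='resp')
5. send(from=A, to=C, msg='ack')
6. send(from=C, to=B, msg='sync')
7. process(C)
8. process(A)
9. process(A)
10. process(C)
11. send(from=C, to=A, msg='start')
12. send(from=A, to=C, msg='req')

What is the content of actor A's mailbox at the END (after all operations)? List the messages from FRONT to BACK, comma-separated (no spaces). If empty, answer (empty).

After 1 (process(C)): A:[] B:[] C:[]
After 2 (process(A)): A:[] B:[] C:[]
After 3 (send(from=C, to=A, msg='err')): A:[err] B:[] C:[]
After 4 (send(from=A, to=B, msg='resp')): A:[err] B:[resp] C:[]
After 5 (send(from=A, to=C, msg='ack')): A:[err] B:[resp] C:[ack]
After 6 (send(from=C, to=B, msg='sync')): A:[err] B:[resp,sync] C:[ack]
After 7 (process(C)): A:[err] B:[resp,sync] C:[]
After 8 (process(A)): A:[] B:[resp,sync] C:[]
After 9 (process(A)): A:[] B:[resp,sync] C:[]
After 10 (process(C)): A:[] B:[resp,sync] C:[]
After 11 (send(from=C, to=A, msg='start')): A:[start] B:[resp,sync] C:[]
After 12 (send(from=A, to=C, msg='req')): A:[start] B:[resp,sync] C:[req]

Answer: start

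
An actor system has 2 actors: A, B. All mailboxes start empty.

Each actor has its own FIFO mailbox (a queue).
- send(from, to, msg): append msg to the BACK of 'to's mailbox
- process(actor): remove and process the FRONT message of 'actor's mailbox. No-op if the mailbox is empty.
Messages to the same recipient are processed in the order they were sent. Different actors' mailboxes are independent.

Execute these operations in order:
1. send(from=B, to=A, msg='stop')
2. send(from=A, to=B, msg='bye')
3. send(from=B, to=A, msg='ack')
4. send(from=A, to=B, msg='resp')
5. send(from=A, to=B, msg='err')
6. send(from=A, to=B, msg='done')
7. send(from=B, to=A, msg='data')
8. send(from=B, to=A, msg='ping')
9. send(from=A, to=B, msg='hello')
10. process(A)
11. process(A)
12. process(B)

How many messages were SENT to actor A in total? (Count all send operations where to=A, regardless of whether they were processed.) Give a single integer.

After 1 (send(from=B, to=A, msg='stop')): A:[stop] B:[]
After 2 (send(from=A, to=B, msg='bye')): A:[stop] B:[bye]
After 3 (send(from=B, to=A, msg='ack')): A:[stop,ack] B:[bye]
After 4 (send(from=A, to=B, msg='resp')): A:[stop,ack] B:[bye,resp]
After 5 (send(from=A, to=B, msg='err')): A:[stop,ack] B:[bye,resp,err]
After 6 (send(from=A, to=B, msg='done')): A:[stop,ack] B:[bye,resp,err,done]
After 7 (send(from=B, to=A, msg='data')): A:[stop,ack,data] B:[bye,resp,err,done]
After 8 (send(from=B, to=A, msg='ping')): A:[stop,ack,data,ping] B:[bye,resp,err,done]
After 9 (send(from=A, to=B, msg='hello')): A:[stop,ack,data,ping] B:[bye,resp,err,done,hello]
After 10 (process(A)): A:[ack,data,ping] B:[bye,resp,err,done,hello]
After 11 (process(A)): A:[data,ping] B:[bye,resp,err,done,hello]
After 12 (process(B)): A:[data,ping] B:[resp,err,done,hello]

Answer: 4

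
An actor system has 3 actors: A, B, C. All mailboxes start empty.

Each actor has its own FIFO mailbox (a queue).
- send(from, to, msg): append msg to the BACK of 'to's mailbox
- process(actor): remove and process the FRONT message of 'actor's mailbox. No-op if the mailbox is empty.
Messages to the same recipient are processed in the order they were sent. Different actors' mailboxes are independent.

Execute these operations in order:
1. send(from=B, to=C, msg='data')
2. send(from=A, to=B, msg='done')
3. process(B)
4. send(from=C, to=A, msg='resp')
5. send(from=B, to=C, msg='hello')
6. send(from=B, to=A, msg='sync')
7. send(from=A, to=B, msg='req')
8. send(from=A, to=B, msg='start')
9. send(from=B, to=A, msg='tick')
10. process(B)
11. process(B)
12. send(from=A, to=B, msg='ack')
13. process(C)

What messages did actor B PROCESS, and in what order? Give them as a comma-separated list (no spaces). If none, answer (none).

Answer: done,req,start

Derivation:
After 1 (send(from=B, to=C, msg='data')): A:[] B:[] C:[data]
After 2 (send(from=A, to=B, msg='done')): A:[] B:[done] C:[data]
After 3 (process(B)): A:[] B:[] C:[data]
After 4 (send(from=C, to=A, msg='resp')): A:[resp] B:[] C:[data]
After 5 (send(from=B, to=C, msg='hello')): A:[resp] B:[] C:[data,hello]
After 6 (send(from=B, to=A, msg='sync')): A:[resp,sync] B:[] C:[data,hello]
After 7 (send(from=A, to=B, msg='req')): A:[resp,sync] B:[req] C:[data,hello]
After 8 (send(from=A, to=B, msg='start')): A:[resp,sync] B:[req,start] C:[data,hello]
After 9 (send(from=B, to=A, msg='tick')): A:[resp,sync,tick] B:[req,start] C:[data,hello]
After 10 (process(B)): A:[resp,sync,tick] B:[start] C:[data,hello]
After 11 (process(B)): A:[resp,sync,tick] B:[] C:[data,hello]
After 12 (send(from=A, to=B, msg='ack')): A:[resp,sync,tick] B:[ack] C:[data,hello]
After 13 (process(C)): A:[resp,sync,tick] B:[ack] C:[hello]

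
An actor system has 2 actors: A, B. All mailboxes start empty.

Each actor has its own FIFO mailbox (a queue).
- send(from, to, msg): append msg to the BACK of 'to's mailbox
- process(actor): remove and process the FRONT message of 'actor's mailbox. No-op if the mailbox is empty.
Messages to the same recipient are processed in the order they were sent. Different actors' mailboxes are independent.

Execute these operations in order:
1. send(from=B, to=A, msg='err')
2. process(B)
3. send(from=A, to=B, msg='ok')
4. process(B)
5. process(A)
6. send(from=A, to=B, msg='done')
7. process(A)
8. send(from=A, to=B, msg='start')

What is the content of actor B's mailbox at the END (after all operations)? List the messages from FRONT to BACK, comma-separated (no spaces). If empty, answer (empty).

After 1 (send(from=B, to=A, msg='err')): A:[err] B:[]
After 2 (process(B)): A:[err] B:[]
After 3 (send(from=A, to=B, msg='ok')): A:[err] B:[ok]
After 4 (process(B)): A:[err] B:[]
After 5 (process(A)): A:[] B:[]
After 6 (send(from=A, to=B, msg='done')): A:[] B:[done]
After 7 (process(A)): A:[] B:[done]
After 8 (send(from=A, to=B, msg='start')): A:[] B:[done,start]

Answer: done,start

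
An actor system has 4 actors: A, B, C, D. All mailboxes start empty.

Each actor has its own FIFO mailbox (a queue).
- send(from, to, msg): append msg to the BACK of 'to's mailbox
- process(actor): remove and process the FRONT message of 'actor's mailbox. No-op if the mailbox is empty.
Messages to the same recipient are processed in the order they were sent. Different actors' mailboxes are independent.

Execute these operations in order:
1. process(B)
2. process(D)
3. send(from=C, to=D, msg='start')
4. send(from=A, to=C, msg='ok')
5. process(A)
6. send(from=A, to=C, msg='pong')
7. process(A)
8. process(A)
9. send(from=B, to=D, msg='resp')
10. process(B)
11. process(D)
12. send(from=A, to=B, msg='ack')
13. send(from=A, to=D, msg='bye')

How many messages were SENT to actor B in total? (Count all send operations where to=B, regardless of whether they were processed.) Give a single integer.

After 1 (process(B)): A:[] B:[] C:[] D:[]
After 2 (process(D)): A:[] B:[] C:[] D:[]
After 3 (send(from=C, to=D, msg='start')): A:[] B:[] C:[] D:[start]
After 4 (send(from=A, to=C, msg='ok')): A:[] B:[] C:[ok] D:[start]
After 5 (process(A)): A:[] B:[] C:[ok] D:[start]
After 6 (send(from=A, to=C, msg='pong')): A:[] B:[] C:[ok,pong] D:[start]
After 7 (process(A)): A:[] B:[] C:[ok,pong] D:[start]
After 8 (process(A)): A:[] B:[] C:[ok,pong] D:[start]
After 9 (send(from=B, to=D, msg='resp')): A:[] B:[] C:[ok,pong] D:[start,resp]
After 10 (process(B)): A:[] B:[] C:[ok,pong] D:[start,resp]
After 11 (process(D)): A:[] B:[] C:[ok,pong] D:[resp]
After 12 (send(from=A, to=B, msg='ack')): A:[] B:[ack] C:[ok,pong] D:[resp]
After 13 (send(from=A, to=D, msg='bye')): A:[] B:[ack] C:[ok,pong] D:[resp,bye]

Answer: 1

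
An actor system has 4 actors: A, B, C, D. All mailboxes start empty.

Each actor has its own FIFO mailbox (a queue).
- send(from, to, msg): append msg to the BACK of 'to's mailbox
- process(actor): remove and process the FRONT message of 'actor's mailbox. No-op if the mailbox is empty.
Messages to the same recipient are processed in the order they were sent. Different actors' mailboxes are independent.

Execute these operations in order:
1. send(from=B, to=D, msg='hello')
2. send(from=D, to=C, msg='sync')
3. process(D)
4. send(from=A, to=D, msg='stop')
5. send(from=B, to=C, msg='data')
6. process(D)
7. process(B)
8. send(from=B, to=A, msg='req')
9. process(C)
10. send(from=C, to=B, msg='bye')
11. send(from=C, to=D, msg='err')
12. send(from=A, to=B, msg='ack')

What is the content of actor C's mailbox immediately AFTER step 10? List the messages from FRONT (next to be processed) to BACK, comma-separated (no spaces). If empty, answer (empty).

After 1 (send(from=B, to=D, msg='hello')): A:[] B:[] C:[] D:[hello]
After 2 (send(from=D, to=C, msg='sync')): A:[] B:[] C:[sync] D:[hello]
After 3 (process(D)): A:[] B:[] C:[sync] D:[]
After 4 (send(from=A, to=D, msg='stop')): A:[] B:[] C:[sync] D:[stop]
After 5 (send(from=B, to=C, msg='data')): A:[] B:[] C:[sync,data] D:[stop]
After 6 (process(D)): A:[] B:[] C:[sync,data] D:[]
After 7 (process(B)): A:[] B:[] C:[sync,data] D:[]
After 8 (send(from=B, to=A, msg='req')): A:[req] B:[] C:[sync,data] D:[]
After 9 (process(C)): A:[req] B:[] C:[data] D:[]
After 10 (send(from=C, to=B, msg='bye')): A:[req] B:[bye] C:[data] D:[]

data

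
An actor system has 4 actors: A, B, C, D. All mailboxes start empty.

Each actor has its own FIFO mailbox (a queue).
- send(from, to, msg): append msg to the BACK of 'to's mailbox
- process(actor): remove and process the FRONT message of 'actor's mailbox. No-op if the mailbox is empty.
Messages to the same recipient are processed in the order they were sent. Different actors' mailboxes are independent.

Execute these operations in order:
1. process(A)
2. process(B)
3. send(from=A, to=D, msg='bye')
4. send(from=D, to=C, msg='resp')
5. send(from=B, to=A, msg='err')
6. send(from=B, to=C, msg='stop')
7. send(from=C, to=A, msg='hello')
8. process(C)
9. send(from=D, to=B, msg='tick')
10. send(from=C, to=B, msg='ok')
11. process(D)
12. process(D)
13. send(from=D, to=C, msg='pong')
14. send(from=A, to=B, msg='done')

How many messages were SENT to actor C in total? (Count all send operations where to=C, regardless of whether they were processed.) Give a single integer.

After 1 (process(A)): A:[] B:[] C:[] D:[]
After 2 (process(B)): A:[] B:[] C:[] D:[]
After 3 (send(from=A, to=D, msg='bye')): A:[] B:[] C:[] D:[bye]
After 4 (send(from=D, to=C, msg='resp')): A:[] B:[] C:[resp] D:[bye]
After 5 (send(from=B, to=A, msg='err')): A:[err] B:[] C:[resp] D:[bye]
After 6 (send(from=B, to=C, msg='stop')): A:[err] B:[] C:[resp,stop] D:[bye]
After 7 (send(from=C, to=A, msg='hello')): A:[err,hello] B:[] C:[resp,stop] D:[bye]
After 8 (process(C)): A:[err,hello] B:[] C:[stop] D:[bye]
After 9 (send(from=D, to=B, msg='tick')): A:[err,hello] B:[tick] C:[stop] D:[bye]
After 10 (send(from=C, to=B, msg='ok')): A:[err,hello] B:[tick,ok] C:[stop] D:[bye]
After 11 (process(D)): A:[err,hello] B:[tick,ok] C:[stop] D:[]
After 12 (process(D)): A:[err,hello] B:[tick,ok] C:[stop] D:[]
After 13 (send(from=D, to=C, msg='pong')): A:[err,hello] B:[tick,ok] C:[stop,pong] D:[]
After 14 (send(from=A, to=B, msg='done')): A:[err,hello] B:[tick,ok,done] C:[stop,pong] D:[]

Answer: 3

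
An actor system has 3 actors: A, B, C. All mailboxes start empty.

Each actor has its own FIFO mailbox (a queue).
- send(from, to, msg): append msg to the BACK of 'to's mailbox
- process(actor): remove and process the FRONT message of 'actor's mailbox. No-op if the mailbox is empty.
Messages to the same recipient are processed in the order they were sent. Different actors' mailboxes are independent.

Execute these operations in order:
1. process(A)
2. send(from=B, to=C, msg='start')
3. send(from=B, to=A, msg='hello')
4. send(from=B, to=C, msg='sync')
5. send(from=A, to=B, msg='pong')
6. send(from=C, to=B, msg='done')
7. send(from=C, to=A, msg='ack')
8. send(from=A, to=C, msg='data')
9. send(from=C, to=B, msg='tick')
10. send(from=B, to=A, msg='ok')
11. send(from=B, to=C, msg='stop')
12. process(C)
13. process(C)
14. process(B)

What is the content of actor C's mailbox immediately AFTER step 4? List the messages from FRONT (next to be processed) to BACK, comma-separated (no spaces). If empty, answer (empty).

After 1 (process(A)): A:[] B:[] C:[]
After 2 (send(from=B, to=C, msg='start')): A:[] B:[] C:[start]
After 3 (send(from=B, to=A, msg='hello')): A:[hello] B:[] C:[start]
After 4 (send(from=B, to=C, msg='sync')): A:[hello] B:[] C:[start,sync]

start,sync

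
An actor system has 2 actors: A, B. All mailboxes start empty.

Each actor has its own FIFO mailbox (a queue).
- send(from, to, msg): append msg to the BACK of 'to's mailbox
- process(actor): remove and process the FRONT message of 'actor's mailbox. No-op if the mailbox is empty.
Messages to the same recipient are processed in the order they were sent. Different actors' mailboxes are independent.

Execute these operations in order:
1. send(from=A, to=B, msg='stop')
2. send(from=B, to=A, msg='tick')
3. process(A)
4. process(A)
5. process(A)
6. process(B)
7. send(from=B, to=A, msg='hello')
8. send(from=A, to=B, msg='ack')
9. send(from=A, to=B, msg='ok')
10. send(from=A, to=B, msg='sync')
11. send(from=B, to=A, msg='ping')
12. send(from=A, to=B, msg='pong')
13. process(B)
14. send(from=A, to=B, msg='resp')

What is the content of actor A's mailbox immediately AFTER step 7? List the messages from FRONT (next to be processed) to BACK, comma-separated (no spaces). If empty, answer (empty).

After 1 (send(from=A, to=B, msg='stop')): A:[] B:[stop]
After 2 (send(from=B, to=A, msg='tick')): A:[tick] B:[stop]
After 3 (process(A)): A:[] B:[stop]
After 4 (process(A)): A:[] B:[stop]
After 5 (process(A)): A:[] B:[stop]
After 6 (process(B)): A:[] B:[]
After 7 (send(from=B, to=A, msg='hello')): A:[hello] B:[]

hello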